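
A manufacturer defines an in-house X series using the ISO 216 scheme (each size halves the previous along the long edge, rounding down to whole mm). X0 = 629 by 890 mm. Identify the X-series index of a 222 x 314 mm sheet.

X3

X0: 629 × 890 mm
X1: 445 × 629 mm
X2: 314 × 445 mm
X3: 222 × 314 mm
X4: 157 × 222 mm
→ matches X3.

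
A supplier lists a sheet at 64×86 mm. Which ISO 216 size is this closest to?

B8 (62 × 88 mm)

Aspect ratio 86/64 ≈ 1.344 (ISO target is √2 ≈ 1.414).
In the B-series (B0 = 1000 × 1414 mm): B8 = 62 × 88 mm.
Off by 4 mm total — nearest standard size.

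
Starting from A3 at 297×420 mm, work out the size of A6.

105 × 148 mm

A4: ⌊420/2⌋ × 297 = 210 × 297 mm
A5: ⌊297/2⌋ × 210 = 148 × 210 mm
A6: ⌊210/2⌋ × 148 = 105 × 148 mm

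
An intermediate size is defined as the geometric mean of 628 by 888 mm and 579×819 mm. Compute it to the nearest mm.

Short side: √(628 · 579) = √363612 ≈ 603.0 → 603 mm
Long side: √(888 · 819) = √727272 ≈ 852.8 → 853 mm

603 × 853 mm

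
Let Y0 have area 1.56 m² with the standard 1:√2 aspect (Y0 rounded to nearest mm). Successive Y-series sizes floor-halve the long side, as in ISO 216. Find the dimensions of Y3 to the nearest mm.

371 × 525 mm

Let Y0's short side be w mm. w · w√2 = 1.56 m² = 1,560,000 mm², so w ≈ 1050.3 mm and w√2 ≈ 1485.3 mm → Y0 = 1050 × 1485 mm.
Y1: ⌊1485/2⌋ × 1050 = 742 × 1050 mm
Y2: ⌊1050/2⌋ × 742 = 525 × 742 mm
Y3: ⌊742/2⌋ × 525 = 371 × 525 mm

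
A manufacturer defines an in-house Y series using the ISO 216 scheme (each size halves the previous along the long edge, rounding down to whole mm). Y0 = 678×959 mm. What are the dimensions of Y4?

Y1: ⌊959/2⌋ × 678 = 479 × 678 mm
Y2: ⌊678/2⌋ × 479 = 339 × 479 mm
Y3: ⌊479/2⌋ × 339 = 239 × 339 mm
Y4: ⌊339/2⌋ × 239 = 169 × 239 mm

169 × 239 mm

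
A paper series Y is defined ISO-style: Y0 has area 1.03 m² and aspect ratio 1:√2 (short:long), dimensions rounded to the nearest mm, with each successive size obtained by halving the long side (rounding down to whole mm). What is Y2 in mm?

Let Y0's short side be w mm. w · w√2 = 1.03 m² = 1,030,000 mm², so w ≈ 853.4 mm and w√2 ≈ 1206.9 mm → Y0 = 853 × 1207 mm.
Y1: ⌊1207/2⌋ × 853 = 603 × 853 mm
Y2: ⌊853/2⌋ × 603 = 426 × 603 mm

426 × 603 mm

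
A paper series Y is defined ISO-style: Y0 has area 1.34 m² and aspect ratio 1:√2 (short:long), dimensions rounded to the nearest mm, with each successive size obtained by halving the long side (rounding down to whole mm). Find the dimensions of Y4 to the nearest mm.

243 × 344 mm

Let Y0's short side be w mm. w · w√2 = 1.34 m² = 1,340,000 mm², so w ≈ 973.4 mm and w√2 ≈ 1376.6 mm → Y0 = 973 × 1377 mm.
Y1: ⌊1377/2⌋ × 973 = 688 × 973 mm
Y2: ⌊973/2⌋ × 688 = 486 × 688 mm
Y3: ⌊688/2⌋ × 486 = 344 × 486 mm
Y4: ⌊486/2⌋ × 344 = 243 × 344 mm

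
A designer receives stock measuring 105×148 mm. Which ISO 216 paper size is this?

A6 (105 × 148 mm)

Aspect ratio 148/105 ≈ 1.410 — close to the ISO √2 ≈ 1.414.
In the A-series (A0 area = 1 m²): A6 = 105 × 148 mm.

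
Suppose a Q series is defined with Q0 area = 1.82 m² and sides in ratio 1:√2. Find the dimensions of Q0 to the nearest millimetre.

1134 × 1604 mm

Let the short side be w mm. Then w · w√2 = 1.82 m² = 1,820,000 mm².
w² = 1,820,000/√2, so w ≈ 1134.4 mm; long side = w√2 ≈ 1604.3 mm.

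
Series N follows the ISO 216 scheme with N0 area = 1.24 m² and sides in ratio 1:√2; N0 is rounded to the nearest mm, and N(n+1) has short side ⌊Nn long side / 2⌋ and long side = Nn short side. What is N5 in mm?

165 × 234 mm

Let N0's short side be w mm. w · w√2 = 1.24 m² = 1,240,000 mm², so w ≈ 936.4 mm and w√2 ≈ 1324.2 mm → N0 = 936 × 1324 mm.
N1: ⌊1324/2⌋ × 936 = 662 × 936 mm
N2: ⌊936/2⌋ × 662 = 468 × 662 mm
N3: ⌊662/2⌋ × 468 = 331 × 468 mm
N4: ⌊468/2⌋ × 331 = 234 × 331 mm
N5: ⌊331/2⌋ × 234 = 165 × 234 mm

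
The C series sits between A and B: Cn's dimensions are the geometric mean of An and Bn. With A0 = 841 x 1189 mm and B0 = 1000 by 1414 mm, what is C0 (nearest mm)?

Short side: √(841 · 1000) = √841000 ≈ 917.1 → 917 mm
Long side: √(1189 · 1414) = √1681246 ≈ 1296.6 → 1297 mm

917 × 1297 mm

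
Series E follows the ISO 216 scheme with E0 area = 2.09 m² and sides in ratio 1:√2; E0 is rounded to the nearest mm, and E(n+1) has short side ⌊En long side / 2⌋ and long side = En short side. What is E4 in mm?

304 × 429 mm

Let E0's short side be w mm. w · w√2 = 2.09 m² = 2,090,000 mm², so w ≈ 1215.7 mm and w√2 ≈ 1719.2 mm → E0 = 1216 × 1719 mm.
E1: ⌊1719/2⌋ × 1216 = 859 × 1216 mm
E2: ⌊1216/2⌋ × 859 = 608 × 859 mm
E3: ⌊859/2⌋ × 608 = 429 × 608 mm
E4: ⌊608/2⌋ × 429 = 304 × 429 mm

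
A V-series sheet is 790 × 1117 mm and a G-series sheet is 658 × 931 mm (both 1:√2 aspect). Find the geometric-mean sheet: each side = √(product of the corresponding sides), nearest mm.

Short side: √(790 · 658) = √519820 ≈ 721.0 → 721 mm
Long side: √(1117 · 931) = √1039927 ≈ 1019.8 → 1020 mm

721 × 1020 mm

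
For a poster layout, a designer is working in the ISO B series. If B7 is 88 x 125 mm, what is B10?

31 × 44 mm

B8: ⌊125/2⌋ × 88 = 62 × 88 mm
B9: ⌊88/2⌋ × 62 = 44 × 62 mm
B10: ⌊62/2⌋ × 44 = 31 × 44 mm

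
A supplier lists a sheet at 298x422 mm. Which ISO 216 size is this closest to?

Aspect ratio 422/298 ≈ 1.416 — close to the ISO √2 ≈ 1.414.
In the A-series (A0 area = 1 m²): A3 = 297 × 420 mm.
Off by 3 mm total — nearest standard size.

A3 (297 × 420 mm)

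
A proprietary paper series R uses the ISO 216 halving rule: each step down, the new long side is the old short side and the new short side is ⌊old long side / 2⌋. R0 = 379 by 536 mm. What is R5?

67 × 94 mm

R1: ⌊536/2⌋ × 379 = 268 × 379 mm
R2: ⌊379/2⌋ × 268 = 189 × 268 mm
R3: ⌊268/2⌋ × 189 = 134 × 189 mm
R4: ⌊189/2⌋ × 134 = 94 × 134 mm
R5: ⌊134/2⌋ × 94 = 67 × 94 mm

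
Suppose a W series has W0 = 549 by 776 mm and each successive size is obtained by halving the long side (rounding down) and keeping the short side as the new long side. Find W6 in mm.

W1: ⌊776/2⌋ × 549 = 388 × 549 mm
W2: ⌊549/2⌋ × 388 = 274 × 388 mm
W3: ⌊388/2⌋ × 274 = 194 × 274 mm
W4: ⌊274/2⌋ × 194 = 137 × 194 mm
W5: ⌊194/2⌋ × 137 = 97 × 137 mm
W6: ⌊137/2⌋ × 97 = 68 × 97 mm

68 × 97 mm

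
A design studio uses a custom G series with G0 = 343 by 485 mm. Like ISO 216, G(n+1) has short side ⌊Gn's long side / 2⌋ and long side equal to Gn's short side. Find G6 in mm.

G1: ⌊485/2⌋ × 343 = 242 × 343 mm
G2: ⌊343/2⌋ × 242 = 171 × 242 mm
G3: ⌊242/2⌋ × 171 = 121 × 171 mm
G4: ⌊171/2⌋ × 121 = 85 × 121 mm
G5: ⌊121/2⌋ × 85 = 60 × 85 mm
G6: ⌊85/2⌋ × 60 = 42 × 60 mm

42 × 60 mm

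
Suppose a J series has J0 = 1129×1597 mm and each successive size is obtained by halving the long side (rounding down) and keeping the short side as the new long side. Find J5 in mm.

199 × 282 mm

J1: ⌊1597/2⌋ × 1129 = 798 × 1129 mm
J2: ⌊1129/2⌋ × 798 = 564 × 798 mm
J3: ⌊798/2⌋ × 564 = 399 × 564 mm
J4: ⌊564/2⌋ × 399 = 282 × 399 mm
J5: ⌊399/2⌋ × 282 = 199 × 282 mm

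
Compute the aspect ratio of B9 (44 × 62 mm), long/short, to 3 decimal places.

1.409

62 / 44 = 1.409
ISO 216 targets √2 ≈ 1.414; the -0.005 deviation is from mm rounding.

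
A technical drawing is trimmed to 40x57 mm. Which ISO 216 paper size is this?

Aspect ratio 57/40 ≈ 1.425 — close to the ISO √2 ≈ 1.414.
In the C-series (envelope sizes, between A and B): C9 = 40 × 57 mm.

C9 (40 × 57 mm)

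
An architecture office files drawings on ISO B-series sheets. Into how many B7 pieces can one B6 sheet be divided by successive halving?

2

B6 = 125 × 176 mm; B7 = 88 × 125 mm.
Each halving step doubles the count; 1 step from B6 to B7.
2^1 = 2.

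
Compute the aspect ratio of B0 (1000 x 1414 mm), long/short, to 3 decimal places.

1414 / 1000 = 1.414
Matches √2 ≈ 1.414 — the ISO 216 defining ratio.

1.414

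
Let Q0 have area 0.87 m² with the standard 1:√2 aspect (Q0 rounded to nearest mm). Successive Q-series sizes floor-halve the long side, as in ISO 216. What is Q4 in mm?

Let Q0's short side be w mm. w · w√2 = 0.87 m² = 870,000 mm², so w ≈ 784.3 mm and w√2 ≈ 1109.2 mm → Q0 = 784 × 1109 mm.
Q1: ⌊1109/2⌋ × 784 = 554 × 784 mm
Q2: ⌊784/2⌋ × 554 = 392 × 554 mm
Q3: ⌊554/2⌋ × 392 = 277 × 392 mm
Q4: ⌊392/2⌋ × 277 = 196 × 277 mm

196 × 277 mm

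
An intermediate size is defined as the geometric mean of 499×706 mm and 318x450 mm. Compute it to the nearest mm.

Short side: √(499 · 318) = √158682 ≈ 398.3 → 398 mm
Long side: √(706 · 450) = √317700 ≈ 563.6 → 564 mm

398 × 564 mm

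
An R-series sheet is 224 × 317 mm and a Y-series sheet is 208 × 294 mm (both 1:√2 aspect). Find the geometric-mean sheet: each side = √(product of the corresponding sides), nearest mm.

216 × 305 mm

Short side: √(224 · 208) = √46592 ≈ 215.9 → 216 mm
Long side: √(317 · 294) = √93198 ≈ 305.3 → 305 mm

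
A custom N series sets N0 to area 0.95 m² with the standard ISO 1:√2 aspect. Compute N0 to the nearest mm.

820 × 1159 mm

Let the short side be w mm. Then w · w√2 = 0.95 m² = 950,000 mm².
w² = 950,000/√2, so w ≈ 819.6 mm; long side = w√2 ≈ 1159.1 mm.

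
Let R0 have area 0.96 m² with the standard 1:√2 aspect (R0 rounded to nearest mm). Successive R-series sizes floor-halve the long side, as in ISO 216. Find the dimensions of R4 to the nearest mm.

206 × 291 mm

Let R0's short side be w mm. w · w√2 = 0.96 m² = 960,000 mm², so w ≈ 823.9 mm and w√2 ≈ 1165.2 mm → R0 = 824 × 1165 mm.
R1: ⌊1165/2⌋ × 824 = 582 × 824 mm
R2: ⌊824/2⌋ × 582 = 412 × 582 mm
R3: ⌊582/2⌋ × 412 = 291 × 412 mm
R4: ⌊412/2⌋ × 291 = 206 × 291 mm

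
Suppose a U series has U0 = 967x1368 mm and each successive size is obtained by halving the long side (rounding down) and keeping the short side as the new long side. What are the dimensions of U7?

85 × 120 mm

U1 = 684 × 967 mm (from U0 by 1 halving).
U2: ⌊967/2⌋ × 684 = 483 × 684 mm
U3: ⌊684/2⌋ × 483 = 342 × 483 mm
U4: ⌊483/2⌋ × 342 = 241 × 342 mm
U5: ⌊342/2⌋ × 241 = 171 × 241 mm
U6: ⌊241/2⌋ × 171 = 120 × 171 mm
U7: ⌊171/2⌋ × 120 = 85 × 120 mm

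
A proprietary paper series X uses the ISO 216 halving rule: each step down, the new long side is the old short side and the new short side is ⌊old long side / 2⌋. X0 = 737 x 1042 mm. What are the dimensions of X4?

184 × 260 mm

X1 = 521 × 737 mm (from X0 by 1 halving).
X2: ⌊737/2⌋ × 521 = 368 × 521 mm
X3: ⌊521/2⌋ × 368 = 260 × 368 mm
X4: ⌊368/2⌋ × 260 = 184 × 260 mm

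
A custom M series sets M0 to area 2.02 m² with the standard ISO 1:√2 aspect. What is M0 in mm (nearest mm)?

1195 × 1690 mm

Let the short side be w mm. Then w · w√2 = 2.02 m² = 2,020,000 mm².
w² = 2,020,000/√2, so w ≈ 1195.1 mm; long side = w√2 ≈ 1690.2 mm.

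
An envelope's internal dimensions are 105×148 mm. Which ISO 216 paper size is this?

A6 (105 × 148 mm)

Aspect ratio 148/105 ≈ 1.410 — close to the ISO √2 ≈ 1.414.
In the A-series (A0 area = 1 m²): A6 = 105 × 148 mm.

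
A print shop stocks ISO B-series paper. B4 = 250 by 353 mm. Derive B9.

B5: ⌊353/2⌋ × 250 = 176 × 250 mm
B6: ⌊250/2⌋ × 176 = 125 × 176 mm
B7: ⌊176/2⌋ × 125 = 88 × 125 mm
B8: ⌊125/2⌋ × 88 = 62 × 88 mm
B9: ⌊88/2⌋ × 62 = 44 × 62 mm

44 × 62 mm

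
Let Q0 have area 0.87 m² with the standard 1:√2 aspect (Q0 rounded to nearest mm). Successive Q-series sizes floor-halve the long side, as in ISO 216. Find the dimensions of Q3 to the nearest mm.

Let Q0's short side be w mm. w · w√2 = 0.87 m² = 870,000 mm², so w ≈ 784.3 mm and w√2 ≈ 1109.2 mm → Q0 = 784 × 1109 mm.
Q1: ⌊1109/2⌋ × 784 = 554 × 784 mm
Q2: ⌊784/2⌋ × 554 = 392 × 554 mm
Q3: ⌊554/2⌋ × 392 = 277 × 392 mm

277 × 392 mm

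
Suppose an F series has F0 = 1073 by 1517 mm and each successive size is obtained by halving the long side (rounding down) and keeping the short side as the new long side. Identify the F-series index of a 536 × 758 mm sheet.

F0: 1073 × 1517 mm
F1: 758 × 1073 mm
F2: 536 × 758 mm
F3: 379 × 536 mm
→ matches F2.

F2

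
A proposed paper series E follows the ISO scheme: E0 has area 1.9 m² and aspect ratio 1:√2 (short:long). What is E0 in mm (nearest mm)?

1159 × 1639 mm

Let the short side be w mm. Then w · w√2 = 1.9 m² = 1,900,000 mm².
w² = 1,900,000/√2, so w ≈ 1159.1 mm; long side = w√2 ≈ 1639.2 mm.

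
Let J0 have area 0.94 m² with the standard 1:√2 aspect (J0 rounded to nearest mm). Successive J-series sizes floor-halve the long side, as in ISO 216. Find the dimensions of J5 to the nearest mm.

Let J0's short side be w mm. w · w√2 = 0.94 m² = 940,000 mm², so w ≈ 815.3 mm and w√2 ≈ 1153.0 mm → J0 = 815 × 1153 mm.
J1: ⌊1153/2⌋ × 815 = 576 × 815 mm
J2: ⌊815/2⌋ × 576 = 407 × 576 mm
J3: ⌊576/2⌋ × 407 = 288 × 407 mm
J4: ⌊407/2⌋ × 288 = 203 × 288 mm
J5: ⌊288/2⌋ × 203 = 144 × 203 mm

144 × 203 mm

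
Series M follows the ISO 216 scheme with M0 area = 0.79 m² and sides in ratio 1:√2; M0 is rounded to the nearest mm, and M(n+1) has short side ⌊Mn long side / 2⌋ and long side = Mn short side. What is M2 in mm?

373 × 528 mm

Let M0's short side be w mm. w · w√2 = 0.79 m² = 790,000 mm², so w ≈ 747.4 mm and w√2 ≈ 1057.0 mm → M0 = 747 × 1057 mm.
M1: ⌊1057/2⌋ × 747 = 528 × 747 mm
M2: ⌊747/2⌋ × 528 = 373 × 528 mm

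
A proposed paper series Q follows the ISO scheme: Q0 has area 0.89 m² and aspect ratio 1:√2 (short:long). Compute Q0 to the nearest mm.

793 × 1122 mm

Let the short side be w mm. Then w · w√2 = 0.89 m² = 890,000 mm².
w² = 890,000/√2, so w ≈ 793.3 mm; long side = w√2 ≈ 1121.9 mm.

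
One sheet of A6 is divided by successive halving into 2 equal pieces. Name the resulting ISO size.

2 = 2^1, so 1 halving step.
A6 → A7 → … → A7 after 1 step.

A7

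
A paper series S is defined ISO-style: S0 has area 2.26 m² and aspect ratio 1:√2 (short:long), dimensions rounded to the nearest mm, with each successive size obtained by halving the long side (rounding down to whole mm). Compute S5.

223 × 316 mm

Let S0's short side be w mm. w · w√2 = 2.26 m² = 2,260,000 mm², so w ≈ 1264.1 mm and w√2 ≈ 1787.8 mm → S0 = 1264 × 1788 mm.
S1: ⌊1788/2⌋ × 1264 = 894 × 1264 mm
S2: ⌊1264/2⌋ × 894 = 632 × 894 mm
S3: ⌊894/2⌋ × 632 = 447 × 632 mm
S4: ⌊632/2⌋ × 447 = 316 × 447 mm
S5: ⌊447/2⌋ × 316 = 223 × 316 mm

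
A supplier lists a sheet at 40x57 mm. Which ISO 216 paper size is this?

Aspect ratio 57/40 ≈ 1.425 — close to the ISO √2 ≈ 1.414.
In the C-series (envelope sizes, between A and B): C9 = 40 × 57 mm.

C9 (40 × 57 mm)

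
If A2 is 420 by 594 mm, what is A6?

A3: ⌊594/2⌋ × 420 = 297 × 420 mm
A4: ⌊420/2⌋ × 297 = 210 × 297 mm
A5: ⌊297/2⌋ × 210 = 148 × 210 mm
A6: ⌊210/2⌋ × 148 = 105 × 148 mm

105 × 148 mm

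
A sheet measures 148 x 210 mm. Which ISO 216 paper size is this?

A5 (148 × 210 mm)

Aspect ratio 210/148 ≈ 1.419 — close to the ISO √2 ≈ 1.414.
In the A-series (A0 area = 1 m²): A5 = 148 × 210 mm.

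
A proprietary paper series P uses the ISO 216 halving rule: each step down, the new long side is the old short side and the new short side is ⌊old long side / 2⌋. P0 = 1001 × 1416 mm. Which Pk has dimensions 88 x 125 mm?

P7

P0: 1001 × 1416 mm
P1: 708 × 1001 mm
P2: 500 × 708 mm
P3: 354 × 500 mm
P4: 250 × 354 mm
P5: 177 × 250 mm
P6: 125 × 177 mm
P7: 88 × 125 mm
P8: 62 × 88 mm
→ matches P7.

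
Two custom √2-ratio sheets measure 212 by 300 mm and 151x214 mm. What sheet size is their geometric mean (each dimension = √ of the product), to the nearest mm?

Short side: √(212 · 151) = √32012 ≈ 178.9 → 179 mm
Long side: √(300 · 214) = √64200 ≈ 253.4 → 253 mm

179 × 253 mm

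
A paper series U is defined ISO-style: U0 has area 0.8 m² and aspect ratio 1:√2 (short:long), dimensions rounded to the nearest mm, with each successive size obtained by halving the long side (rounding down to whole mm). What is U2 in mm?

Let U0's short side be w mm. w · w√2 = 0.8 m² = 800,000 mm², so w ≈ 752.1 mm and w√2 ≈ 1063.7 mm → U0 = 752 × 1064 mm.
U1: ⌊1064/2⌋ × 752 = 532 × 752 mm
U2: ⌊752/2⌋ × 532 = 376 × 532 mm

376 × 532 mm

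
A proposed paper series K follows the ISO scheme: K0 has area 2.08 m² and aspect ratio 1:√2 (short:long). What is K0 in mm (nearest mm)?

1213 × 1715 mm

Let the short side be w mm. Then w · w√2 = 2.08 m² = 2,080,000 mm².
w² = 2,080,000/√2, so w ≈ 1212.8 mm; long side = w√2 ≈ 1715.1 mm.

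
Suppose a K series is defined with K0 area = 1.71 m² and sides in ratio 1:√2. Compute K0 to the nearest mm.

1100 × 1555 mm

Let the short side be w mm. Then w · w√2 = 1.71 m² = 1,710,000 mm².
w² = 1,710,000/√2, so w ≈ 1099.6 mm; long side = w√2 ≈ 1555.1 mm.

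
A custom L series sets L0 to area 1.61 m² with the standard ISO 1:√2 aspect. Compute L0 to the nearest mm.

1067 × 1509 mm

Let the short side be w mm. Then w · w√2 = 1.61 m² = 1,610,000 mm².
w² = 1,610,000/√2, so w ≈ 1067.0 mm; long side = w√2 ≈ 1508.9 mm.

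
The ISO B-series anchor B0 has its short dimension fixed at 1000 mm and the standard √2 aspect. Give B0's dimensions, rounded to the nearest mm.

Short side = 1000 mm; long side = 1000√2 ≈ 1414.2 mm.

1000 × 1414 mm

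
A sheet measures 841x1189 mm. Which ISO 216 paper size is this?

Aspect ratio 1189/841 ≈ 1.414 — close to the ISO √2 ≈ 1.414.
In the A-series (A0 area = 1 m²): A0 = 841 × 1189 mm.

A0 (841 × 1189 mm)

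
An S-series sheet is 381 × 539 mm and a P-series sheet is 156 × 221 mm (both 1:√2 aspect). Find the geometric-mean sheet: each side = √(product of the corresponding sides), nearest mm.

Short side: √(381 · 156) = √59436 ≈ 243.8 → 244 mm
Long side: √(539 · 221) = √119119 ≈ 345.1 → 345 mm

244 × 345 mm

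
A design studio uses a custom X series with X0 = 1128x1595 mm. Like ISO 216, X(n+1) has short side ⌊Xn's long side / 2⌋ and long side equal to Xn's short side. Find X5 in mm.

X1: ⌊1595/2⌋ × 1128 = 797 × 1128 mm
X2: ⌊1128/2⌋ × 797 = 564 × 797 mm
X3: ⌊797/2⌋ × 564 = 398 × 564 mm
X4: ⌊564/2⌋ × 398 = 282 × 398 mm
X5: ⌊398/2⌋ × 282 = 199 × 282 mm

199 × 282 mm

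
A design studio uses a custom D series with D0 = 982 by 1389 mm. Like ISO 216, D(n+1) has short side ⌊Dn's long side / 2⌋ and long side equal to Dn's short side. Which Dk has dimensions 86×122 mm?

D0: 982 × 1389 mm
D1: 694 × 982 mm
D2: 491 × 694 mm
D3: 347 × 491 mm
D4: 245 × 347 mm
D5: 173 × 245 mm
D6: 122 × 173 mm
D7: 86 × 122 mm
D8: 61 × 86 mm
→ matches D7.

D7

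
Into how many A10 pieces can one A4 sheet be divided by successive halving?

Each ISO step halves the sheet: 1 × A4 → 2 × A5 → 4 × A6 → 8 × A7 → …
From A4 to A10 is 6 halving steps: 2^6 = 64.

64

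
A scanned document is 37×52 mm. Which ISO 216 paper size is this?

Aspect ratio 52/37 ≈ 1.405 — close to the ISO √2 ≈ 1.414.
In the A-series (A0 area = 1 m²): A9 = 37 × 52 mm.

A9 (37 × 52 mm)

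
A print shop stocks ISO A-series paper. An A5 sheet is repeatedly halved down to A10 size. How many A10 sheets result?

32

Each ISO step halves the sheet: 1 × A5 → 2 × A6 → 4 × A7 → 8 × A8 → …
From A5 to A10 is 5 halving steps: 2^5 = 32.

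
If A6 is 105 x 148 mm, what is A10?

26 × 37 mm

A7: ⌊148/2⌋ × 105 = 74 × 105 mm
A8: ⌊105/2⌋ × 74 = 52 × 74 mm
A9: ⌊74/2⌋ × 52 = 37 × 52 mm
A10: ⌊52/2⌋ × 37 = 26 × 37 mm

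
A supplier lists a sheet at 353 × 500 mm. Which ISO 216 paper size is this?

B3 (353 × 500 mm)

Aspect ratio 500/353 ≈ 1.416 — close to the ISO √2 ≈ 1.414.
In the B-series (B0 = 1000 × 1414 mm): B3 = 353 × 500 mm.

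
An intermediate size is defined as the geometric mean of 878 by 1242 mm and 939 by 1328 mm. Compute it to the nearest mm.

908 × 1284 mm

Short side: √(878 · 939) = √824442 ≈ 908.0 → 908 mm
Long side: √(1242 · 1328) = √1649376 ≈ 1284.3 → 1284 mm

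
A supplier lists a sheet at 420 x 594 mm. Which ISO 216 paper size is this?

Aspect ratio 594/420 ≈ 1.414 — close to the ISO √2 ≈ 1.414.
In the A-series (A0 area = 1 m²): A2 = 420 × 594 mm.

A2 (420 × 594 mm)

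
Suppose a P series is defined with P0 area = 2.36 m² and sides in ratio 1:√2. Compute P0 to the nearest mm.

1292 × 1827 mm

Let the short side be w mm. Then w · w√2 = 2.36 m² = 2,360,000 mm².
w² = 2,360,000/√2, so w ≈ 1291.8 mm; long side = w√2 ≈ 1826.9 mm.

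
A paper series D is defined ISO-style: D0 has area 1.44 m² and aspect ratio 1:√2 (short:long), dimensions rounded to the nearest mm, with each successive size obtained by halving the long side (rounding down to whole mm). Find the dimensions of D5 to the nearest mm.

178 × 252 mm

Let D0's short side be w mm. w · w√2 = 1.44 m² = 1,440,000 mm², so w ≈ 1009.1 mm and w√2 ≈ 1427.0 mm → D0 = 1009 × 1427 mm.
D1: ⌊1427/2⌋ × 1009 = 713 × 1009 mm
D2: ⌊1009/2⌋ × 713 = 504 × 713 mm
D3: ⌊713/2⌋ × 504 = 356 × 504 mm
D4: ⌊504/2⌋ × 356 = 252 × 356 mm
D5: ⌊356/2⌋ × 252 = 178 × 252 mm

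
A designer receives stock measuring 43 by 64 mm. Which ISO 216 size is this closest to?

B9 (44 × 62 mm)

Aspect ratio 64/43 ≈ 1.488 (ISO target is √2 ≈ 1.414).
In the B-series (B0 = 1000 × 1414 mm): B9 = 44 × 62 mm.
Off by 3 mm total — nearest standard size.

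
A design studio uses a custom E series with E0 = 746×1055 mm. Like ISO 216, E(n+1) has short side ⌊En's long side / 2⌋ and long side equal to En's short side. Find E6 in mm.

E1: ⌊1055/2⌋ × 746 = 527 × 746 mm
E2: ⌊746/2⌋ × 527 = 373 × 527 mm
E3: ⌊527/2⌋ × 373 = 263 × 373 mm
E4: ⌊373/2⌋ × 263 = 186 × 263 mm
E5: ⌊263/2⌋ × 186 = 131 × 186 mm
E6: ⌊186/2⌋ × 131 = 93 × 131 mm

93 × 131 mm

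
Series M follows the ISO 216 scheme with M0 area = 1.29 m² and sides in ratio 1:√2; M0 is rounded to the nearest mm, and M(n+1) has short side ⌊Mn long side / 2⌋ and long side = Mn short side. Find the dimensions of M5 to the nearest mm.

168 × 238 mm

Let M0's short side be w mm. w · w√2 = 1.29 m² = 1,290,000 mm², so w ≈ 955.1 mm and w√2 ≈ 1350.7 mm → M0 = 955 × 1351 mm.
M1: ⌊1351/2⌋ × 955 = 675 × 955 mm
M2: ⌊955/2⌋ × 675 = 477 × 675 mm
M3: ⌊675/2⌋ × 477 = 337 × 477 mm
M4: ⌊477/2⌋ × 337 = 238 × 337 mm
M5: ⌊337/2⌋ × 238 = 168 × 238 mm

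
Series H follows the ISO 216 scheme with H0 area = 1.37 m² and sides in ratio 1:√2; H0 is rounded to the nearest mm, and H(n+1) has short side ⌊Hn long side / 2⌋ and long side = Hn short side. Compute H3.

348 × 492 mm

Let H0's short side be w mm. w · w√2 = 1.37 m² = 1,370,000 mm², so w ≈ 984.2 mm and w√2 ≈ 1391.9 mm → H0 = 984 × 1392 mm.
H1: ⌊1392/2⌋ × 984 = 696 × 984 mm
H2: ⌊984/2⌋ × 696 = 492 × 696 mm
H3: ⌊696/2⌋ × 492 = 348 × 492 mm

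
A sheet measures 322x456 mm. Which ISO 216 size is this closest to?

Aspect ratio 456/322 ≈ 1.416 — close to the ISO √2 ≈ 1.414.
In the C-series (envelope sizes, between A and B): C3 = 324 × 458 mm.
Off by 4 mm total — nearest standard size.

C3 (324 × 458 mm)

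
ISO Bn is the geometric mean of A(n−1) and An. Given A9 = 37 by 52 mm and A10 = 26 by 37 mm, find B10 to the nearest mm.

Short side: √(37 · 26) = √962 ≈ 31.0 → 31 mm
Long side: √(52 · 37) = √1924 ≈ 43.9 → 44 mm

31 × 44 mm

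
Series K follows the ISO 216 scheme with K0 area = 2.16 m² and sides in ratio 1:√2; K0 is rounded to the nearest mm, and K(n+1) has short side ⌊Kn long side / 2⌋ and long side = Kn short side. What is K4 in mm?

Let K0's short side be w mm. w · w√2 = 2.16 m² = 2,160,000 mm², so w ≈ 1235.9 mm and w√2 ≈ 1747.8 mm → K0 = 1236 × 1748 mm.
K1: ⌊1748/2⌋ × 1236 = 874 × 1236 mm
K2: ⌊1236/2⌋ × 874 = 618 × 874 mm
K3: ⌊874/2⌋ × 618 = 437 × 618 mm
K4: ⌊618/2⌋ × 437 = 309 × 437 mm

309 × 437 mm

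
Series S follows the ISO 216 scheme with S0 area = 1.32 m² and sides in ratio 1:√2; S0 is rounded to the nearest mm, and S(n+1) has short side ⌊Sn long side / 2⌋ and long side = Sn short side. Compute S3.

Let S0's short side be w mm. w · w√2 = 1.32 m² = 1,320,000 mm², so w ≈ 966.1 mm and w√2 ≈ 1366.3 mm → S0 = 966 × 1366 mm.
S1: ⌊1366/2⌋ × 966 = 683 × 966 mm
S2: ⌊966/2⌋ × 683 = 483 × 683 mm
S3: ⌊683/2⌋ × 483 = 341 × 483 mm

341 × 483 mm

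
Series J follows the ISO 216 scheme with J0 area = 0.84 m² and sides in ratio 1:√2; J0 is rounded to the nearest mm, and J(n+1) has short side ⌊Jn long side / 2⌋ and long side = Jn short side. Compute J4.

Let J0's short side be w mm. w · w√2 = 0.84 m² = 840,000 mm², so w ≈ 770.7 mm and w√2 ≈ 1089.9 mm → J0 = 771 × 1090 mm.
J1: ⌊1090/2⌋ × 771 = 545 × 771 mm
J2: ⌊771/2⌋ × 545 = 385 × 545 mm
J3: ⌊545/2⌋ × 385 = 272 × 385 mm
J4: ⌊385/2⌋ × 272 = 192 × 272 mm

192 × 272 mm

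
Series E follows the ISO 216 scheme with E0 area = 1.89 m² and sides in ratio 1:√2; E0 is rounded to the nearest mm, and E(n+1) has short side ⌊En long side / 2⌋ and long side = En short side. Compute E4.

289 × 408 mm

Let E0's short side be w mm. w · w√2 = 1.89 m² = 1,890,000 mm², so w ≈ 1156.0 mm and w√2 ≈ 1634.9 mm → E0 = 1156 × 1635 mm.
E1: ⌊1635/2⌋ × 1156 = 817 × 1156 mm
E2: ⌊1156/2⌋ × 817 = 578 × 817 mm
E3: ⌊817/2⌋ × 578 = 408 × 578 mm
E4: ⌊578/2⌋ × 408 = 289 × 408 mm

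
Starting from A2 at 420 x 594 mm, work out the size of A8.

A3: ⌊594/2⌋ × 420 = 297 × 420 mm
A4: ⌊420/2⌋ × 297 = 210 × 297 mm
A5: ⌊297/2⌋ × 210 = 148 × 210 mm
A6: ⌊210/2⌋ × 148 = 105 × 148 mm
A7: ⌊148/2⌋ × 105 = 74 × 105 mm
A8: ⌊105/2⌋ × 74 = 52 × 74 mm

52 × 74 mm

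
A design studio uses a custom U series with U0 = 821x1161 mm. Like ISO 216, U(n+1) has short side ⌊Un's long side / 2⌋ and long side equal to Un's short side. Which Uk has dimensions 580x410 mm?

U0: 821 × 1161 mm
U1: 580 × 821 mm
U2: 410 × 580 mm
U3: 290 × 410 mm
→ matches U2.

U2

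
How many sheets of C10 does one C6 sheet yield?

16

Each ISO step halves the sheet: 1 × C6 → 2 × C7 → 4 × C8 → 8 × C9 → …
From C6 to C10 is 4 halving steps: 2^4 = 16.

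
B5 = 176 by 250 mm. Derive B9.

B6: ⌊250/2⌋ × 176 = 125 × 176 mm
B7: ⌊176/2⌋ × 125 = 88 × 125 mm
B8: ⌊125/2⌋ × 88 = 62 × 88 mm
B9: ⌊88/2⌋ × 62 = 44 × 62 mm

44 × 62 mm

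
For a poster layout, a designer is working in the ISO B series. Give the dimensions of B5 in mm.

176 × 250 mm

B0 = 1000 × 1414 mm (B0 has a 1000 mm short side, aspect 1:√2).
B1: ⌊1414/2⌋ × 1000 = 707 × 1000 mm
B2: ⌊1000/2⌋ × 707 = 500 × 707 mm
B3: ⌊707/2⌋ × 500 = 353 × 500 mm
B4: ⌊500/2⌋ × 353 = 250 × 353 mm
B5: ⌊353/2⌋ × 250 = 176 × 250 mm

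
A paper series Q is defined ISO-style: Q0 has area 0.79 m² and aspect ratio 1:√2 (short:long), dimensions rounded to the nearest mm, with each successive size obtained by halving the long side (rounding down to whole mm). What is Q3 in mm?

Let Q0's short side be w mm. w · w√2 = 0.79 m² = 790,000 mm², so w ≈ 747.4 mm and w√2 ≈ 1057.0 mm → Q0 = 747 × 1057 mm.
Q1: ⌊1057/2⌋ × 747 = 528 × 747 mm
Q2: ⌊747/2⌋ × 528 = 373 × 528 mm
Q3: ⌊528/2⌋ × 373 = 264 × 373 mm

264 × 373 mm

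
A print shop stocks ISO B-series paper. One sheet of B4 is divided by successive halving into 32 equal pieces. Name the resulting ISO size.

B9

32 = 2^5, so 5 halving steps.
B4 → B5 → … → B9 after 5 steps.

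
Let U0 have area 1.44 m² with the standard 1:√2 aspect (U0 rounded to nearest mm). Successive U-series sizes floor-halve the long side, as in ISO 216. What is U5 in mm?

Let U0's short side be w mm. w · w√2 = 1.44 m² = 1,440,000 mm², so w ≈ 1009.1 mm and w√2 ≈ 1427.0 mm → U0 = 1009 × 1427 mm.
U1: ⌊1427/2⌋ × 1009 = 713 × 1009 mm
U2: ⌊1009/2⌋ × 713 = 504 × 713 mm
U3: ⌊713/2⌋ × 504 = 356 × 504 mm
U4: ⌊504/2⌋ × 356 = 252 × 356 mm
U5: ⌊356/2⌋ × 252 = 178 × 252 mm

178 × 252 mm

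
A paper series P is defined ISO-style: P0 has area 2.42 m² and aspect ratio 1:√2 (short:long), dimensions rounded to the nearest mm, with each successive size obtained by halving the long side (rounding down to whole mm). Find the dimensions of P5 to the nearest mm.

231 × 327 mm

Let P0's short side be w mm. w · w√2 = 2.42 m² = 2,420,000 mm², so w ≈ 1308.1 mm and w√2 ≈ 1850.0 mm → P0 = 1308 × 1850 mm.
P1: ⌊1850/2⌋ × 1308 = 925 × 1308 mm
P2: ⌊1308/2⌋ × 925 = 654 × 925 mm
P3: ⌊925/2⌋ × 654 = 462 × 654 mm
P4: ⌊654/2⌋ × 462 = 327 × 462 mm
P5: ⌊462/2⌋ × 327 = 231 × 327 mm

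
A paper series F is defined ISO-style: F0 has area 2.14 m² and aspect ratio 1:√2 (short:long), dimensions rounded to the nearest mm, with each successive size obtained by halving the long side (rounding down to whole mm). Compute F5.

217 × 307 mm

Let F0's short side be w mm. w · w√2 = 2.14 m² = 2,140,000 mm², so w ≈ 1230.1 mm and w√2 ≈ 1739.7 mm → F0 = 1230 × 1740 mm.
F1: ⌊1740/2⌋ × 1230 = 870 × 1230 mm
F2: ⌊1230/2⌋ × 870 = 615 × 870 mm
F3: ⌊870/2⌋ × 615 = 435 × 615 mm
F4: ⌊615/2⌋ × 435 = 307 × 435 mm
F5: ⌊435/2⌋ × 307 = 217 × 307 mm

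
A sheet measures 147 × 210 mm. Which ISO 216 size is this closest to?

Aspect ratio 210/147 ≈ 1.429 — close to the ISO √2 ≈ 1.414.
In the A-series (A0 area = 1 m²): A5 = 148 × 210 mm.
Off by 1 mm total — nearest standard size.

A5 (148 × 210 mm)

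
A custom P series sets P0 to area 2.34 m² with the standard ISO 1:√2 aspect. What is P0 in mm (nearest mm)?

1286 × 1819 mm

Let the short side be w mm. Then w · w√2 = 2.34 m² = 2,340,000 mm².
w² = 2,340,000/√2, so w ≈ 1286.3 mm; long side = w√2 ≈ 1819.1 mm.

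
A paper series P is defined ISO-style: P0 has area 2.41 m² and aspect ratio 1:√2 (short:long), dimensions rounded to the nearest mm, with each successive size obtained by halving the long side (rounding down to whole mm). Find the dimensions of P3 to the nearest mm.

Let P0's short side be w mm. w · w√2 = 2.41 m² = 2,410,000 mm², so w ≈ 1305.4 mm and w√2 ≈ 1846.1 mm → P0 = 1305 × 1846 mm.
P1: ⌊1846/2⌋ × 1305 = 923 × 1305 mm
P2: ⌊1305/2⌋ × 923 = 652 × 923 mm
P3: ⌊923/2⌋ × 652 = 461 × 652 mm

461 × 652 mm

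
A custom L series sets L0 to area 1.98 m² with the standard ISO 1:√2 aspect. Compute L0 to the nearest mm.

Let the short side be w mm. Then w · w√2 = 1.98 m² = 1,980,000 mm².
w² = 1,980,000/√2, so w ≈ 1183.2 mm; long side = w√2 ≈ 1673.4 mm.

1183 × 1673 mm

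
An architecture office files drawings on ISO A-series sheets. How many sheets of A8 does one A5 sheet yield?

Each ISO step halves the sheet: 1 × A5 → 2 × A6 → 4 × A7 → 8 × A8
From A5 to A8 is 3 halving steps: 2^3 = 8.

8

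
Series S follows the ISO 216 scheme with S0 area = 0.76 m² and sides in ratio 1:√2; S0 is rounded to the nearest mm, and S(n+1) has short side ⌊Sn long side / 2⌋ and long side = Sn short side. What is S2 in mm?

366 × 518 mm

Let S0's short side be w mm. w · w√2 = 0.76 m² = 760,000 mm², so w ≈ 733.1 mm and w√2 ≈ 1036.7 mm → S0 = 733 × 1037 mm.
S1: ⌊1037/2⌋ × 733 = 518 × 733 mm
S2: ⌊733/2⌋ × 518 = 366 × 518 mm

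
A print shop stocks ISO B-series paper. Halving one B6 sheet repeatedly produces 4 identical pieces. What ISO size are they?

B8

4 = 2^2, so 2 halving steps.
B6 → B7 → … → B8 after 2 steps.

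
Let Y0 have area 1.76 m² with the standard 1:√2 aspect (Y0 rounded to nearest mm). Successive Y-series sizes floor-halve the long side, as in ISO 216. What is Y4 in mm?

Let Y0's short side be w mm. w · w√2 = 1.76 m² = 1,760,000 mm², so w ≈ 1115.6 mm and w√2 ≈ 1577.7 mm → Y0 = 1116 × 1578 mm.
Y1: ⌊1578/2⌋ × 1116 = 789 × 1116 mm
Y2: ⌊1116/2⌋ × 789 = 558 × 789 mm
Y3: ⌊789/2⌋ × 558 = 394 × 558 mm
Y4: ⌊558/2⌋ × 394 = 279 × 394 mm

279 × 394 mm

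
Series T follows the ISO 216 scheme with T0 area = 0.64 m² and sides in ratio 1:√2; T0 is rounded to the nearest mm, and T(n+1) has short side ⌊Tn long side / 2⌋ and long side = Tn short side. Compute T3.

237 × 336 mm

Let T0's short side be w mm. w · w√2 = 0.64 m² = 640,000 mm², so w ≈ 672.7 mm and w√2 ≈ 951.4 mm → T0 = 673 × 951 mm.
T1: ⌊951/2⌋ × 673 = 475 × 673 mm
T2: ⌊673/2⌋ × 475 = 336 × 475 mm
T3: ⌊475/2⌋ × 336 = 237 × 336 mm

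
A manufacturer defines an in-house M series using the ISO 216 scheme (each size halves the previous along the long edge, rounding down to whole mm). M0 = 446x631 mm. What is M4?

M1: ⌊631/2⌋ × 446 = 315 × 446 mm
M2: ⌊446/2⌋ × 315 = 223 × 315 mm
M3: ⌊315/2⌋ × 223 = 157 × 223 mm
M4: ⌊223/2⌋ × 157 = 111 × 157 mm

111 × 157 mm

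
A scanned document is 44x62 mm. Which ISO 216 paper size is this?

Aspect ratio 62/44 ≈ 1.409 — close to the ISO √2 ≈ 1.414.
In the B-series (B0 = 1000 × 1414 mm): B9 = 44 × 62 mm.

B9 (44 × 62 mm)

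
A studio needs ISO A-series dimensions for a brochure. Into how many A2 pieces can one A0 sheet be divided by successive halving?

4

A0 = 841 × 1189 mm; A2 = 420 × 594 mm.
Each halving step doubles the count; 2 steps from A0 to A2.
2^2 = 4.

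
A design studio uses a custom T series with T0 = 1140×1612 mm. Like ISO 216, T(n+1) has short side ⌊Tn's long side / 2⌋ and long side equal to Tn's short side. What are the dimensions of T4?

T1: ⌊1612/2⌋ × 1140 = 806 × 1140 mm
T2: ⌊1140/2⌋ × 806 = 570 × 806 mm
T3: ⌊806/2⌋ × 570 = 403 × 570 mm
T4: ⌊570/2⌋ × 403 = 285 × 403 mm

285 × 403 mm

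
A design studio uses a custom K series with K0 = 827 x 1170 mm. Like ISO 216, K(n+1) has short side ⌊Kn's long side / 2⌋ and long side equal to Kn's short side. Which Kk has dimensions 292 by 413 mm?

K3

K0: 827 × 1170 mm
K1: 585 × 827 mm
K2: 413 × 585 mm
K3: 292 × 413 mm
K4: 206 × 292 mm
→ matches K3.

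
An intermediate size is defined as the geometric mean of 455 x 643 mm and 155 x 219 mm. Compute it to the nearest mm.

Short side: √(455 · 155) = √70525 ≈ 265.6 → 266 mm
Long side: √(643 · 219) = √140817 ≈ 375.3 → 375 mm

266 × 375 mm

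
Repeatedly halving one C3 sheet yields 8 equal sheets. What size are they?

8 = 2^3, so 3 halving steps.
C3 → C4 → … → C6 after 3 steps.

C6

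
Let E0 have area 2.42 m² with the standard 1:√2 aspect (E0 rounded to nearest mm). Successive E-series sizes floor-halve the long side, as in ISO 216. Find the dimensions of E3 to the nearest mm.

462 × 654 mm

Let E0's short side be w mm. w · w√2 = 2.42 m² = 2,420,000 mm², so w ≈ 1308.1 mm and w√2 ≈ 1850.0 mm → E0 = 1308 × 1850 mm.
E1: ⌊1850/2⌋ × 1308 = 925 × 1308 mm
E2: ⌊1308/2⌋ × 925 = 654 × 925 mm
E3: ⌊925/2⌋ × 654 = 462 × 654 mm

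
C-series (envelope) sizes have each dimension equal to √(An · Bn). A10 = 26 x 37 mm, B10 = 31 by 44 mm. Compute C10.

28 × 40 mm

Short side: √(26 · 31) = √806 ≈ 28.4 → 28 mm
Long side: √(37 · 44) = √1628 ≈ 40.3 → 40 mm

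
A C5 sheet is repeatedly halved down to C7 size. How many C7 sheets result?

4

Each ISO step halves the sheet: 1 × C5 → 2 × C6 → 4 × C7
From C5 to C7 is 2 halving steps: 2^2 = 4.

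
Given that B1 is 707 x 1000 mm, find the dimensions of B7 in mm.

B2: ⌊1000/2⌋ × 707 = 500 × 707 mm
B3: ⌊707/2⌋ × 500 = 353 × 500 mm
B4: ⌊500/2⌋ × 353 = 250 × 353 mm
B5: ⌊353/2⌋ × 250 = 176 × 250 mm
B6: ⌊250/2⌋ × 176 = 125 × 176 mm
B7: ⌊176/2⌋ × 125 = 88 × 125 mm

88 × 125 mm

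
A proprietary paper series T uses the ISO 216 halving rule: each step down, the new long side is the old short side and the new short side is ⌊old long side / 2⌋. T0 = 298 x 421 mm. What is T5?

T1 = 210 × 298 mm (from T0 by 1 halving).
T2: ⌊298/2⌋ × 210 = 149 × 210 mm
T3: ⌊210/2⌋ × 149 = 105 × 149 mm
T4: ⌊149/2⌋ × 105 = 74 × 105 mm
T5: ⌊105/2⌋ × 74 = 52 × 74 mm

52 × 74 mm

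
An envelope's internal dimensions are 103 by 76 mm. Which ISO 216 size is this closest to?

A7 (74 × 105 mm)

Aspect ratio 103/76 ≈ 1.355 (ISO target is √2 ≈ 1.414).
In the A-series (A0 area = 1 m²): A7 = 74 × 105 mm.
Off by 4 mm total — nearest standard size.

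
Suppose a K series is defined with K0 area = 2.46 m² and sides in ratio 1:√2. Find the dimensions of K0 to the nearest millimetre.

1319 × 1865 mm

Let the short side be w mm. Then w · w√2 = 2.46 m² = 2,460,000 mm².
w² = 2,460,000/√2, so w ≈ 1318.9 mm; long side = w√2 ≈ 1865.2 mm.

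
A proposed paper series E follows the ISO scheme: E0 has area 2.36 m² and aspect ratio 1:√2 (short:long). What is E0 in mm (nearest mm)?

Let the short side be w mm. Then w · w√2 = 2.36 m² = 2,360,000 mm².
w² = 2,360,000/√2, so w ≈ 1291.8 mm; long side = w√2 ≈ 1826.9 mm.

1292 × 1827 mm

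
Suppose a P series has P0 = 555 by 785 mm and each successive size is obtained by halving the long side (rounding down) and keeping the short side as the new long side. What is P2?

P1: ⌊785/2⌋ × 555 = 392 × 555 mm
P2: ⌊555/2⌋ × 392 = 277 × 392 mm

277 × 392 mm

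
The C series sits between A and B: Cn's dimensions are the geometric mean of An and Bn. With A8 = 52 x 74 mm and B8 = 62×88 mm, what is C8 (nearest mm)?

Short side: √(52 · 62) = √3224 ≈ 56.8 → 57 mm
Long side: √(74 · 88) = √6512 ≈ 80.7 → 81 mm

57 × 81 mm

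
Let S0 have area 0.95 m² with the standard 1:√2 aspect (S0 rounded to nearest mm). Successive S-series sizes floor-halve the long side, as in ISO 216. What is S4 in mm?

205 × 289 mm

Let S0's short side be w mm. w · w√2 = 0.95 m² = 950,000 mm², so w ≈ 819.6 mm and w√2 ≈ 1159.1 mm → S0 = 820 × 1159 mm.
S1: ⌊1159/2⌋ × 820 = 579 × 820 mm
S2: ⌊820/2⌋ × 579 = 410 × 579 mm
S3: ⌊579/2⌋ × 410 = 289 × 410 mm
S4: ⌊410/2⌋ × 289 = 205 × 289 mm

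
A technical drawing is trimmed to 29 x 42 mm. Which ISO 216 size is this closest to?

C10 (28 × 40 mm)

Aspect ratio 42/29 ≈ 1.448 (ISO target is √2 ≈ 1.414).
In the C-series (envelope sizes, between A and B): C10 = 28 × 40 mm.
Off by 3 mm total — nearest standard size.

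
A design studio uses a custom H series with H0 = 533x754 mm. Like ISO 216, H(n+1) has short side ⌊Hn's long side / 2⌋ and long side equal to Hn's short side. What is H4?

133 × 188 mm

H1: ⌊754/2⌋ × 533 = 377 × 533 mm
H2: ⌊533/2⌋ × 377 = 266 × 377 mm
H3: ⌊377/2⌋ × 266 = 188 × 266 mm
H4: ⌊266/2⌋ × 188 = 133 × 188 mm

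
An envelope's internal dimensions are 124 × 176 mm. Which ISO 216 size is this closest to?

B6 (125 × 176 mm)

Aspect ratio 176/124 ≈ 1.419 — close to the ISO √2 ≈ 1.414.
In the B-series (B0 = 1000 × 1414 mm): B6 = 125 × 176 mm.
Off by 1 mm total — nearest standard size.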